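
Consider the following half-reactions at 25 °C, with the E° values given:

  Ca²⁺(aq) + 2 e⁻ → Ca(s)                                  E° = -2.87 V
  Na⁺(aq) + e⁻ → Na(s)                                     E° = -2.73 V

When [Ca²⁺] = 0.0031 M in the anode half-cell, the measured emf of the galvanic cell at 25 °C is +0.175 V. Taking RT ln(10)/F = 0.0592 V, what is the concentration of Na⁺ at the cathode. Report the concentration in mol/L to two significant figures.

0.22 M

Na⁺/Na is the cathode, Ca²⁺/Ca the anode: E°cell = +0.14 V, n = 2.
Overall reaction: 2 Na⁺(aq) + Ca(s) → 2 Na(s) + Ca²⁺(aq); Q = [Ca²⁺]^1/[Na⁺]^2.
From E = E° − (0.0592/n) log Q: log Q = (E° − E)·n/0.0592 = (+0.14 − (+0.175))·2/0.0592 = -1.1824.
So 2·log[Na⁺] = 1·log(0.0031) − log Q = -2.5086 − (-1.1824) = -1.3262; log[Na⁺] = -1.3262 / 2 = -0.6631; [Na⁺] = 10^(-0.6631) ≈ 0.22 M.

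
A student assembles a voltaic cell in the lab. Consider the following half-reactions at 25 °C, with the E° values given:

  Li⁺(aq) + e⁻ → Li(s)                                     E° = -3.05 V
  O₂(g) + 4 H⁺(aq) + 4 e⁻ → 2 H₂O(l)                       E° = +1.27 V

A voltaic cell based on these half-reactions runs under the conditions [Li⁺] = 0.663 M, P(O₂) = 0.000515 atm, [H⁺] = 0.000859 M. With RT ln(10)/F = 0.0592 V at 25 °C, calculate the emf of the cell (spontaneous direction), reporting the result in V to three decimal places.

+4.100 V

O₂/H₂O is the cathode (higher E°), Li⁺/Li the anode: E°cell = +1.27 − (-3.05) = +4.32 V, n = 4.
Overall: O₂(g) + 4 H⁺(aq) + 4 Li(s) → 2 H₂O(l) + 4 Li⁺(aq)
Q = [Li⁺]^4 / (P(O₂)·[H⁺]^4); log Q = 14.838.
E = E° − (0.0592/n) log Q = +4.32 − (0.0592/4)(14.838) = +4.100 V.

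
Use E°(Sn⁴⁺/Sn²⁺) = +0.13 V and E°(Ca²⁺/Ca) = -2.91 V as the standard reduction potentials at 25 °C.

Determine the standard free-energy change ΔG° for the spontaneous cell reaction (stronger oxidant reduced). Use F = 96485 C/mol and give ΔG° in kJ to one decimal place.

-586.6 kJ

Sn⁴⁺/Sn²⁺ (E° = +0.13 V) is the cathode; Ca²⁺/Ca (E° = -2.91 V) is the anode, so E°cell = +3.04 V.
Balancing electrons gives n = 2 (lcm of 2 and 2).
ΔG° = −nFE° = −(2)(96485)(+3.04) = -586,629 J = -586.6 kJ.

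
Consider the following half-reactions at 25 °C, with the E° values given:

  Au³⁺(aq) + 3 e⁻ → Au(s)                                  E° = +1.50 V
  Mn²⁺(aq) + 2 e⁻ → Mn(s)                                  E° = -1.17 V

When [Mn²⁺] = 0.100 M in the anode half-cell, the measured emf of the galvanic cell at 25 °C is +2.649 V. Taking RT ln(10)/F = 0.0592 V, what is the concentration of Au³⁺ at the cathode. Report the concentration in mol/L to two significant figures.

Au³⁺/Au is the cathode, Mn²⁺/Mn the anode: E°cell = +2.67 V, n = 6.
Overall reaction: 2 Au³⁺(aq) + 3 Mn(s) → 2 Au(s) + 3 Mn²⁺(aq); Q = [Mn²⁺]^3/[Au³⁺]^2.
From E = E° − (0.0592/n) log Q: log Q = (E° − E)·n/0.0592 = (+2.67 − (+2.649))·6/0.0592 = 2.1284.
So 2·log[Au³⁺] = 3·log(0.1) − log Q = -3.0000 − (2.1284) = -5.1284; log[Au³⁺] = -5.1284 / 2 = -2.5642; [Au³⁺] = 10^(-2.5642) ≈ 0.0027 M.

0.0027 M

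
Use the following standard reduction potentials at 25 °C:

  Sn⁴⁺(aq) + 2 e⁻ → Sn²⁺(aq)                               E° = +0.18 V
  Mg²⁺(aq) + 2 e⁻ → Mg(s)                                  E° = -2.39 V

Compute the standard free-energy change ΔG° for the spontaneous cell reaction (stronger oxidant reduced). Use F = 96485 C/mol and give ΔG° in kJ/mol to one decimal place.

-495.9 kJ/mol

Sn⁴⁺/Sn²⁺ (E° = +0.18 V) is the cathode; Mg²⁺/Mg (E° = -2.39 V) is the anode, so E°cell = +2.57 V.
Balancing electrons gives n = 2 (lcm of 2 and 2).
ΔG° = −nFE° = −(2)(96485)(+2.57) = -495,933 J = -495.9 kJ/mol.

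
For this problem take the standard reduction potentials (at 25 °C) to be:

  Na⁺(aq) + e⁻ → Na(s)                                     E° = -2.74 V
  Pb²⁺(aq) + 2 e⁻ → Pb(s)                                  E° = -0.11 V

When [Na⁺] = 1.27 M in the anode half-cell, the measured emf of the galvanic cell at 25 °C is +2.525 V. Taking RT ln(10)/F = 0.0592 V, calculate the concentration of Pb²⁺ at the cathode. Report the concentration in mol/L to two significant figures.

Pb²⁺/Pb is the cathode, Na⁺/Na the anode: E°cell = +2.63 V, n = 2.
Overall reaction: Pb²⁺(aq) + 2 Na(s) → Pb(s) + 2 Na⁺(aq); Q = [Na⁺]^2/[Pb²⁺]^1.
From E = E° − (0.0592/n) log Q: log Q = (E° − E)·n/0.0592 = (+2.63 − (+2.525))·2/0.0592 = 3.5473.
So 1·log[Pb²⁺] = 2·log(1.27) − log Q = 0.2076 − (3.5473) = -3.3397; [Pb²⁺] = 10^(-3.3397) ≈ 0.00046 M.

0.00046 M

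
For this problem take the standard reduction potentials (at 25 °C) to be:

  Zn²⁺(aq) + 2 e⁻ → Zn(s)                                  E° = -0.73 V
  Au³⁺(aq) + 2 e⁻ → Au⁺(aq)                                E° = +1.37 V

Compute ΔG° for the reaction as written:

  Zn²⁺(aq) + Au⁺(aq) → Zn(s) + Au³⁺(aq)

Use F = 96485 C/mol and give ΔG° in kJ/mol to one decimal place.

+405.2 kJ/mol

As written, Zn²⁺/Zn is reduced (cathode) and Au³⁺/Au⁺ is oxidised (anode), so E°cell = (-0.73) − (+1.37) = -2.10 V.
Balancing electrons gives n = 2.
ΔG° = −nFE° = −(2)(96485)(-2.10) = 405,237 J = +405.2 kJ/mol.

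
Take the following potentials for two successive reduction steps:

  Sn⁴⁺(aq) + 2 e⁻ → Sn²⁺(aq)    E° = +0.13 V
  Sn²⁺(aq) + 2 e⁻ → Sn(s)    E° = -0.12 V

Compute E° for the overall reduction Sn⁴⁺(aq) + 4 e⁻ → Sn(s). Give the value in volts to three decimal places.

Since ΔG° = −nFE° is additive over sequential reductions, n₃E°₃ = n₁E°₁ + n₂E°₂.
E°₃ = (2×+0.13 + 2×-0.12) / 4 = (+0.020) / 4 = +0.005 V.

+0.005 V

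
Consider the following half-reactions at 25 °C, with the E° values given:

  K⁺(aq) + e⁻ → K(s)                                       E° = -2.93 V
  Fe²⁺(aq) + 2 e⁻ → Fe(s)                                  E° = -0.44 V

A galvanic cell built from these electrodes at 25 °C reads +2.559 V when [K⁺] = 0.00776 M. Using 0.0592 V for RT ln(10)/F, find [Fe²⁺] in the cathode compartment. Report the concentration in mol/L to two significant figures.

Fe²⁺/Fe is the cathode, K⁺/K the anode: E°cell = +2.49 V, n = 2.
Overall reaction: Fe²⁺(aq) + 2 K(s) → Fe(s) + 2 K⁺(aq); Q = [K⁺]^2/[Fe²⁺]^1.
From E = E° − (0.0592/n) log Q: log Q = (E° − E)·n/0.0592 = (+2.49 − (+2.559))·2/0.0592 = -2.3311.
So 1·log[Fe²⁺] = 2·log(0.00776) − log Q = -4.2203 − (-2.3311) = -1.8892; [Fe²⁺] = 10^(-1.8892) ≈ 0.013 M.

0.013 M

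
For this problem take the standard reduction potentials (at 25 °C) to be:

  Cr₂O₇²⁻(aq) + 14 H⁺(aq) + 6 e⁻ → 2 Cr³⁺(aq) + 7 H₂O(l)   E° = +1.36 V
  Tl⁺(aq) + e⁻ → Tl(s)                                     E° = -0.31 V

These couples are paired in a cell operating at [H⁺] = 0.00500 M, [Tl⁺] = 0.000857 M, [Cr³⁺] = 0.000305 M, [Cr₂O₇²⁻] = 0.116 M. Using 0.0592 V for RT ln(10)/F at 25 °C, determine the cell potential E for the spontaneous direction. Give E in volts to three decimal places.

+1.594 V

Cr₂O₇²⁻/Cr³⁺ is the cathode (higher E°), Tl⁺/Tl the anode: E°cell = +1.36 − (-0.31) = +1.67 V, n = 6.
Overall: Cr₂O₇²⁻(aq) + 14 H⁺(aq) + 6 Tl(s) → 2 Cr³⁺(aq) + 7 H₂O(l) + 6 Tl⁺(aq)
Q = [Cr³⁺]^2·[Tl⁺]^6 / ([Cr₂O₇²⁻]·[H⁺]^14); log Q = 7.716.
E = E° − (0.0592/n) log Q = +1.67 − (0.0592/6)(7.716) = +1.594 V.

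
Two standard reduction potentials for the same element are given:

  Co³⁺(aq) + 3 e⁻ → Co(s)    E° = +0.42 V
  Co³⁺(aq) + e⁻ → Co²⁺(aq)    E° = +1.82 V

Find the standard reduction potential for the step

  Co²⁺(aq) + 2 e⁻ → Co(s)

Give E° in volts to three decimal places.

Sequential free energies add, so n₃E°₃ = n₁E°₁ + n₂E°₂.
With n₃ = 3, and the known step contributing 1×(+1.82) V, the unknown satisfies 2·E° = 3×(+0.42) − 1×(+1.82) = -0.560.
E° = -0.560 / 2 = -0.280 V.

-0.280 V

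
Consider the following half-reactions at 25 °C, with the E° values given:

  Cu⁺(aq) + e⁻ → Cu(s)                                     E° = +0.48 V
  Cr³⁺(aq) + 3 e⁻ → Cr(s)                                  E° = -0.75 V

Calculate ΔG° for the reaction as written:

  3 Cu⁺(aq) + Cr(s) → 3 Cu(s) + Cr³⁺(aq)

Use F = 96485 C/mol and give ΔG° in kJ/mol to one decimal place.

As written, Cu⁺/Cu is reduced (cathode) and Cr³⁺/Cr is oxidised (anode), so E°cell = (+0.48) − (-0.75) = +1.23 V.
Balancing electrons gives n = 3.
ΔG° = −nFE° = −(3)(96485)(+1.23) = -356,030 J = -356.0 kJ/mol.

-356.0 kJ/mol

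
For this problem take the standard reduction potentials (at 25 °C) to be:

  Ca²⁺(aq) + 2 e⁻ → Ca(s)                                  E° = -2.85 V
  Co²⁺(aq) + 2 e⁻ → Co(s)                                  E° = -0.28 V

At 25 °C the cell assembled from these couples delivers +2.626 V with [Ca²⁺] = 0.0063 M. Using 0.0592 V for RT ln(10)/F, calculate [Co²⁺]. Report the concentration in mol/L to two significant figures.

0.49 M

Co²⁺/Co is the cathode, Ca²⁺/Ca the anode: E°cell = +2.57 V, n = 2.
Overall reaction: Co²⁺(aq) + Ca(s) → Co(s) + Ca²⁺(aq); Q = [Ca²⁺]^1/[Co²⁺]^1.
From E = E° − (0.0592/n) log Q: log Q = (E° − E)·n/0.0592 = (+2.57 − (+2.626))·2/0.0592 = -1.8919.
So 1·log[Co²⁺] = 1·log(0.0063) − log Q = -2.2007 − (-1.8919) = -0.3088; [Co²⁺] = 10^(-0.3088) ≈ 0.49 M.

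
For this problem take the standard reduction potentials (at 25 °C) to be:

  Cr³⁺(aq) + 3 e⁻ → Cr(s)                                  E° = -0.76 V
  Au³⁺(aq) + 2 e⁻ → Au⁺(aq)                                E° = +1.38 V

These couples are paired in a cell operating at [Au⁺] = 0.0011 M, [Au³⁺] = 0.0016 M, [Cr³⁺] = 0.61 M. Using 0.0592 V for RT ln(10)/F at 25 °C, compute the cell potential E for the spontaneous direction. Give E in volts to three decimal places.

Au³⁺/Au⁺ is the cathode (higher E°), Cr³⁺/Cr the anode: E°cell = +1.38 − (-0.76) = +2.14 V, n = 6.
Overall: 3 Au³⁺(aq) + 2 Cr(s) → 3 Au⁺(aq) + 2 Cr³⁺(aq)
Q = [Au⁺]^3·[Cr³⁺]^2 / ([Au³⁺]^3); log Q = -0.918.
E = E° − (0.0592/n) log Q = +2.14 − (0.0592/6)(-0.918) = +2.149 V.

+2.149 V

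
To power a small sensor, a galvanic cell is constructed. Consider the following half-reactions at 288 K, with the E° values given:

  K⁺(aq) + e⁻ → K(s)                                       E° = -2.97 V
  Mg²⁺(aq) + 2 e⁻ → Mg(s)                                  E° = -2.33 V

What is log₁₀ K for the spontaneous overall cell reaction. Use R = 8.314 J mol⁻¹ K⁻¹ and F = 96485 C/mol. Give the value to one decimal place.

22.4

Cathode: Mg²⁺/Mg; anode: K⁺/K. E°cell = (-2.33) − (-2.97) = +0.64 V, with n = 2.
ΔG° = −nFE° = −RT ln K, so ln K = nFE°/(RT) = (2)(96485)(+0.64) / ((8.314)(288)) = 51.578.
log₁₀ K = 51.578 / ln 10 = 22.4.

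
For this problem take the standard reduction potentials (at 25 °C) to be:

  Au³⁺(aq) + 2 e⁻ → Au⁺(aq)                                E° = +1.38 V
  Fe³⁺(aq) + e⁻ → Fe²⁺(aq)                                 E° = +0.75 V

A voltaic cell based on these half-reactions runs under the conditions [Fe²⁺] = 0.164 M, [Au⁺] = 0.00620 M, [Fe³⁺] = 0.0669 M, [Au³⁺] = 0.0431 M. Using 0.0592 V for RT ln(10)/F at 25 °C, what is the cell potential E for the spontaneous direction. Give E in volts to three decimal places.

+0.678 V

Au³⁺/Au⁺ is the cathode (higher E°), Fe³⁺/Fe²⁺ the anode: E°cell = +1.38 − (+0.75) = +0.63 V, n = 2.
Overall: Au³⁺(aq) + 2 Fe²⁺(aq) → Au⁺(aq) + 2 Fe³⁺(aq)
Q = [Au⁺]·[Fe³⁺]^2 / ([Au³⁺]·[Fe²⁺]^2); log Q = -1.621.
E = E° − (0.0592/n) log Q = +0.63 − (0.0592/2)(-1.621) = +0.678 V.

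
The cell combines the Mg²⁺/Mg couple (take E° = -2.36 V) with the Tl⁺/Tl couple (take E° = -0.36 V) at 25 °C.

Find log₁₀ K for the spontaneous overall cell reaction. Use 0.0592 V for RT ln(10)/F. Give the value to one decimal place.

Cathode: Tl⁺/Tl; anode: Mg²⁺/Mg. E°cell = +2.00 V, n = 2.
log K = nE°cell / 0.0592 = (2)(+2.00) / 0.0592 = 67.6.

67.6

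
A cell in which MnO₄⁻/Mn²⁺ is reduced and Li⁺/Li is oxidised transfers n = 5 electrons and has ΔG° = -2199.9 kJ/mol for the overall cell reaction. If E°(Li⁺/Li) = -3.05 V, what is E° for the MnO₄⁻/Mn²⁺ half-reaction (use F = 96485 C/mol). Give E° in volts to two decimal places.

E°cell = −ΔG°/(nF) = −(-2199.9×10³)/((5)(96485)) = +4.560 V.
Since MnO₄⁻/Mn²⁺ is the cathode and Li⁺/Li the anode, E°cell = E°(MnO₄⁻/Mn²⁺) − E°(Li⁺/Li).
So E°(MnO₄⁻/Mn²⁺) = E°cell + E°(Li⁺/Li) = +4.560 + (-3.05) = +1.51 V.

+1.51 V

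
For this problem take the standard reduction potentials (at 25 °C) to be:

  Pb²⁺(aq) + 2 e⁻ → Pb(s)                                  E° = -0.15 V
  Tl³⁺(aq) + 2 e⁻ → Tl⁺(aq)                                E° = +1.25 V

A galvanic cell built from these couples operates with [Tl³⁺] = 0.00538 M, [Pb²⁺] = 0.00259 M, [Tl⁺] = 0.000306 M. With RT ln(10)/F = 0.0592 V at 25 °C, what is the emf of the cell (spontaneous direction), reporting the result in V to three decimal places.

Tl³⁺/Tl⁺ is the cathode (higher E°), Pb²⁺/Pb the anode: E°cell = +1.25 − (-0.15) = +1.40 V, n = 2.
Overall: Tl³⁺(aq) + Pb(s) → Tl⁺(aq) + Pb²⁺(aq)
Q = [Tl⁺]·[Pb²⁺] / ([Tl³⁺]); log Q = -3.832.
E = E° − (0.0592/n) log Q = +1.40 − (0.0592/2)(-3.832) = +1.513 V.

+1.513 V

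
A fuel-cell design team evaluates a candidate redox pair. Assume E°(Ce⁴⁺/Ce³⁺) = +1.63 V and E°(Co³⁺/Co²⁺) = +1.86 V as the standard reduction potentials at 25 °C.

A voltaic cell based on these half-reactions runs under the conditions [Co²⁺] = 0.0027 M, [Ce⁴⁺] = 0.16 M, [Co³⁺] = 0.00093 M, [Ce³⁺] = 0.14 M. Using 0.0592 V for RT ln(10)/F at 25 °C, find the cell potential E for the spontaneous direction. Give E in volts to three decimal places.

Co³⁺/Co²⁺ is the cathode (higher E°), Ce⁴⁺/Ce³⁺ the anode: E°cell = +1.86 − (+1.63) = +0.23 V, n = 1.
Overall: Co³⁺(aq) + Ce³⁺(aq) → Co²⁺(aq) + Ce⁴⁺(aq)
Q = [Co²⁺]·[Ce⁴⁺] / ([Co³⁺]·[Ce³⁺]); log Q = 0.521.
E = E° − (0.0592/n) log Q = +0.23 − (0.0592/1)(0.521) = +0.199 V.

+0.199 V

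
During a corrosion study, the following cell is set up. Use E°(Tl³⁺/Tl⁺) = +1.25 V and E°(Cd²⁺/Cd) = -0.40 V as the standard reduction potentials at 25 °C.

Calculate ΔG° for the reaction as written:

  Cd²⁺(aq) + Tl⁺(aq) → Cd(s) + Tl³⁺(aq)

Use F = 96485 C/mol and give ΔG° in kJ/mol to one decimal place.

+318.4 kJ/mol

As written, Cd²⁺/Cd is reduced (cathode) and Tl³⁺/Tl⁺ is oxidised (anode), so E°cell = (-0.40) − (+1.25) = -1.65 V.
Balancing electrons gives n = 2.
ΔG° = −nFE° = −(2)(96485)(-1.65) = 318,400 J = +318.4 kJ/mol.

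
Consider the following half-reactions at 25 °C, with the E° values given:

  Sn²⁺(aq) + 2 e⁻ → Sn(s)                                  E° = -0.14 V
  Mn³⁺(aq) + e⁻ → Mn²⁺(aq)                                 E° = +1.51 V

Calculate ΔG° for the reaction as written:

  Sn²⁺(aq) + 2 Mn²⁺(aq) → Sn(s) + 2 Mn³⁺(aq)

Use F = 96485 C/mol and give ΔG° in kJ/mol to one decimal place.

As written, Sn²⁺/Sn is reduced (cathode) and Mn³⁺/Mn²⁺ is oxidised (anode), so E°cell = (-0.14) − (+1.51) = -1.65 V.
Balancing electrons gives n = 2.
ΔG° = −nFE° = −(2)(96485)(-1.65) = 318,400 J = +318.4 kJ/mol.

+318.4 kJ/mol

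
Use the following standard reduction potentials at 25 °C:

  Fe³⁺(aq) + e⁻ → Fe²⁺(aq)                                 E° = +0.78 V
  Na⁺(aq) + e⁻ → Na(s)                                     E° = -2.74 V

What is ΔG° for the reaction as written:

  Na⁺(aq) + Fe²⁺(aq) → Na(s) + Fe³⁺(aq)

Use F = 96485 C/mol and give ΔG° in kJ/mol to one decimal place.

As written, Na⁺/Na is reduced (cathode) and Fe³⁺/Fe²⁺ is oxidised (anode), so E°cell = (-2.74) − (+0.78) = -3.52 V.
Balancing electrons gives n = 1.
ΔG° = −nFE° = −(1)(96485)(-3.52) = 339,627 J = +339.6 kJ/mol.

+339.6 kJ/mol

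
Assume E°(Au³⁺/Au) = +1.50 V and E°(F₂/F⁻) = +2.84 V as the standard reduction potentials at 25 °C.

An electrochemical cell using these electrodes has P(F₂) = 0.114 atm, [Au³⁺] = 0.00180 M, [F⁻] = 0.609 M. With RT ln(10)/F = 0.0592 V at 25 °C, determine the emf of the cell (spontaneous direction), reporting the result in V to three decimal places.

+1.379 V

F₂/F⁻ is the cathode (higher E°), Au³⁺/Au the anode: E°cell = +2.84 − (+1.50) = +1.34 V, n = 6.
Overall: 3 F₂(g) + 2 Au(s) → 6 F⁻(aq) + 2 Au³⁺(aq)
Q = [F⁻]^6·[Au³⁺]^2 / (P(F₂)^3); log Q = -3.952.
E = E° − (0.0592/n) log Q = +1.34 − (0.0592/6)(-3.952) = +1.379 V.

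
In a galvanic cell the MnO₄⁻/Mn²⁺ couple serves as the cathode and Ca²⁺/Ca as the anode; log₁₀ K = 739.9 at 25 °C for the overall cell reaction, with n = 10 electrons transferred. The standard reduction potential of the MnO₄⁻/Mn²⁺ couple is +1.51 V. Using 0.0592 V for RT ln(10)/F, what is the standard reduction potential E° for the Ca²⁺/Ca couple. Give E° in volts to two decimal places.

-2.87 V

E°cell = (0.0592/n)·log K = (0.0592/10)(739.9) = +4.380 V.
Since MnO₄⁻/Mn²⁺ is the cathode and Ca²⁺/Ca the anode, E°cell = E°(MnO₄⁻/Mn²⁺) − E°(Ca²⁺/Ca).
So E°(Ca²⁺/Ca) = E°(MnO₄⁻/Mn²⁺) − E°cell = (+1.51) − (+4.380) = -2.87 V.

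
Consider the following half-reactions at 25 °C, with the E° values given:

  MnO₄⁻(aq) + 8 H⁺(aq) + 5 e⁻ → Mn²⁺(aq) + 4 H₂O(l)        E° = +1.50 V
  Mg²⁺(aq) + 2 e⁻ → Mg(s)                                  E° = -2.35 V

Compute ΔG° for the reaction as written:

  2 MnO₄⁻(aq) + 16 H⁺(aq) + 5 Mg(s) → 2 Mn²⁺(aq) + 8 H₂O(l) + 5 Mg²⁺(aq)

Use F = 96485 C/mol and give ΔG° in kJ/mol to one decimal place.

As written, MnO₄⁻/Mn²⁺ is reduced (cathode) and Mg²⁺/Mg is oxidised (anode), so E°cell = (+1.50) − (-2.35) = +3.85 V.
Balancing electrons gives n = 10.
ΔG° = −nFE° = −(10)(96485)(+3.85) = -3,714,672 J = -3714.7 kJ/mol.

-3714.7 kJ/mol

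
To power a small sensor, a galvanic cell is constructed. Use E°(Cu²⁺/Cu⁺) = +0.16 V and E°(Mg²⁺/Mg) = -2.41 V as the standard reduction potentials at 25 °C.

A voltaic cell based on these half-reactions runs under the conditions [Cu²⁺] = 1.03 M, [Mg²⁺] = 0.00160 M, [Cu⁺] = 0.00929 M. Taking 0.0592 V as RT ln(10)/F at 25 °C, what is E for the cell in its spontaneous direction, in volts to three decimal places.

+2.774 V

Cu²⁺/Cu⁺ is the cathode (higher E°), Mg²⁺/Mg the anode: E°cell = +0.16 − (-2.41) = +2.57 V, n = 2.
Overall: 2 Cu²⁺(aq) + Mg(s) → 2 Cu⁺(aq) + Mg²⁺(aq)
Q = [Cu⁺]^2·[Mg²⁺] / ([Cu²⁺]^2); log Q = -6.886.
E = E° − (0.0592/n) log Q = +2.57 − (0.0592/2)(-6.886) = +2.774 V.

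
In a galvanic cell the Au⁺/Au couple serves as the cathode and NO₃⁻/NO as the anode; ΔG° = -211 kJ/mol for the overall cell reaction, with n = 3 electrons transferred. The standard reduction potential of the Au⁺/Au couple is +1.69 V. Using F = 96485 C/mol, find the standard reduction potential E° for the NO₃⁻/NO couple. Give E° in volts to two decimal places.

+0.96 V

E°cell = −ΔG°/(nF) = −(-211×10³)/((3)(96485)) = +0.729 V.
Since Au⁺/Au is the cathode and NO₃⁻/NO the anode, E°cell = E°(Au⁺/Au) − E°(NO₃⁻/NO).
So E°(NO₃⁻/NO) = E°(Au⁺/Au) − E°cell = (+1.69) − (+0.729) = +0.96 V.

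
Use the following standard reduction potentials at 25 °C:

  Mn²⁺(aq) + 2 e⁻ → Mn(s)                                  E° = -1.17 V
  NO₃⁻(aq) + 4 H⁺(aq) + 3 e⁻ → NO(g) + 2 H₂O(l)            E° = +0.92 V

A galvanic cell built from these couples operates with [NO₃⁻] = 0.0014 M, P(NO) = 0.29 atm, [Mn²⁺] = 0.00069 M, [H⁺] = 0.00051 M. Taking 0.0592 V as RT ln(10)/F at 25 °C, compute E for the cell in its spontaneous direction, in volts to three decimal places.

+1.878 V

NO₃⁻/NO is the cathode (higher E°), Mn²⁺/Mn the anode: E°cell = +0.92 − (-1.17) = +2.09 V, n = 6.
Overall: 2 NO₃⁻(aq) + 8 H⁺(aq) + 3 Mn(s) → 2 NO(g) + 4 H₂O(l) + 3 Mn²⁺(aq)
Q = P(NO)^2·[Mn²⁺]^3 / ([NO₃⁻]^2·[H⁺]^8); log Q = 21.489.
E = E° − (0.0592/n) log Q = +2.09 − (0.0592/6)(21.489) = +1.878 V.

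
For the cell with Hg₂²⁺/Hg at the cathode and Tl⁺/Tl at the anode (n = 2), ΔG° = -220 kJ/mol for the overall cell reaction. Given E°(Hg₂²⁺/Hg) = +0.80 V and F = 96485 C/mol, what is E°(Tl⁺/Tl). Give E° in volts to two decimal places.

-0.34 V

E°cell = −ΔG°/(nF) = −(-220×10³)/((2)(96485)) = +1.140 V.
Since Hg₂²⁺/Hg is the cathode and Tl⁺/Tl the anode, E°cell = E°(Hg₂²⁺/Hg) − E°(Tl⁺/Tl).
So E°(Tl⁺/Tl) = E°(Hg₂²⁺/Hg) − E°cell = (+0.80) − (+1.140) = -0.34 V.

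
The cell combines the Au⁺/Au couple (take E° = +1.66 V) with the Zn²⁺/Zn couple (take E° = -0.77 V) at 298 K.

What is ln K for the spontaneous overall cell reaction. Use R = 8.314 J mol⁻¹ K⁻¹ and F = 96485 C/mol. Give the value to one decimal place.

Cathode: Au⁺/Au; anode: Zn²⁺/Zn. E°cell = (+1.66) − (-0.77) = +2.43 V, with n = 2.
ΔG° = −nFE° = −RT ln K, so ln K = nFE°/(RT) = (2)(96485)(+2.43) / ((8.314)(298)) = 189.265.

189.3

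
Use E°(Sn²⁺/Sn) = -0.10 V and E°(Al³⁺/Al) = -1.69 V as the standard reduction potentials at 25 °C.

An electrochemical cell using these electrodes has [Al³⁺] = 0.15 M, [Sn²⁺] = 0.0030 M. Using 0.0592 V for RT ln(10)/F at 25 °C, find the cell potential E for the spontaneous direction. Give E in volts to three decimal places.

Sn²⁺/Sn is the cathode (higher E°), Al³⁺/Al the anode: E°cell = -0.10 − (-1.69) = +1.59 V, n = 6.
Overall: 3 Sn²⁺(aq) + 2 Al(s) → 3 Sn(s) + 2 Al³⁺(aq)
Q = [Al³⁺]^2 / ([Sn²⁺]^3); log Q = 5.921.
E = E° − (0.0592/n) log Q = +1.59 − (0.0592/6)(5.921) = +1.532 V.

+1.532 V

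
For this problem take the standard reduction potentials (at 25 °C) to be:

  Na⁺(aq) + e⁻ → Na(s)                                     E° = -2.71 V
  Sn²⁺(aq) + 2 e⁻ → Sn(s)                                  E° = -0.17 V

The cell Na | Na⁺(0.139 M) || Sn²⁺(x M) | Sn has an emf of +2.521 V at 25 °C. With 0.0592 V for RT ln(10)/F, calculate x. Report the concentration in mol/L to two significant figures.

Sn²⁺/Sn is the cathode, Na⁺/Na the anode: E°cell = +2.54 V, n = 2.
Overall reaction: Sn²⁺(aq) + 2 Na(s) → Sn(s) + 2 Na⁺(aq); Q = [Na⁺]^2/[Sn²⁺]^1.
From E = E° − (0.0592/n) log Q: log Q = (E° − E)·n/0.0592 = (+2.54 − (+2.521))·2/0.0592 = 0.6419.
So 1·log[Sn²⁺] = 2·log(0.139) − log Q = -1.7140 − (0.6419) = -2.3559; [Sn²⁺] = 10^(-2.3559) ≈ 0.0044 M.

0.0044 M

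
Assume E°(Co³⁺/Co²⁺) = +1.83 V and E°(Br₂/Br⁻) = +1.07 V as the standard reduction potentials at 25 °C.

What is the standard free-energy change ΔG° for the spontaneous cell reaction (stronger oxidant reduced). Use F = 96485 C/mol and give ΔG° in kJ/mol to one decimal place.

Co³⁺/Co²⁺ (E° = +1.83 V) is the cathode; Br₂/Br⁻ (E° = +1.07 V) is the anode, so E°cell = +0.76 V.
Balancing electrons gives n = 2 (lcm of 1 and 2).
ΔG° = −nFE° = −(2)(96485)(+0.76) = -146,657 J = -146.7 kJ/mol.

-146.7 kJ/mol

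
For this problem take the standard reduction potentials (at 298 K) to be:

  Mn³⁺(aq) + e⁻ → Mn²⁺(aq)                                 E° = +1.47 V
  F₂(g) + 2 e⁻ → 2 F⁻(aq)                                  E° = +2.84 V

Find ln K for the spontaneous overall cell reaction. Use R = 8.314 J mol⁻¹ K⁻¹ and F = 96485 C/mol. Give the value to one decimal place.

Cathode: F₂/F⁻; anode: Mn³⁺/Mn²⁺. E°cell = (+2.84) − (+1.47) = +1.37 V, with n = 2.
ΔG° = −nFE° = −RT ln K, so ln K = nFE°/(RT) = (2)(96485)(+1.37) / ((8.314)(298)) = 106.705.

106.7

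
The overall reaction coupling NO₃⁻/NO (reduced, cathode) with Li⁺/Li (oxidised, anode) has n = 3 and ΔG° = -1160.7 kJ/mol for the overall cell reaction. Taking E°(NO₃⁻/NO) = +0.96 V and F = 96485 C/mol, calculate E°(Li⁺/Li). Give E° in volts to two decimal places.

-3.05 V

E°cell = −ΔG°/(nF) = −(-1160.7×10³)/((3)(96485)) = +4.010 V.
Since NO₃⁻/NO is the cathode and Li⁺/Li the anode, E°cell = E°(NO₃⁻/NO) − E°(Li⁺/Li).
So E°(Li⁺/Li) = E°(NO₃⁻/NO) − E°cell = (+0.96) − (+4.010) = -3.05 V.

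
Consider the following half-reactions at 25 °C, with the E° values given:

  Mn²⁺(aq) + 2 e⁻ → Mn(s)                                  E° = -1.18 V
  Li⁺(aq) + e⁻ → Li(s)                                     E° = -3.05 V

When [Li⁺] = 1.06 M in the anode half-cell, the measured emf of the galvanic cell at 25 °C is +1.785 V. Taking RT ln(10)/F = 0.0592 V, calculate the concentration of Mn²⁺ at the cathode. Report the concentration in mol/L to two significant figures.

Mn²⁺/Mn is the cathode, Li⁺/Li the anode: E°cell = +1.87 V, n = 2.
Overall reaction: Mn²⁺(aq) + 2 Li(s) → Mn(s) + 2 Li⁺(aq); Q = [Li⁺]^2/[Mn²⁺]^1.
From E = E° − (0.0592/n) log Q: log Q = (E° − E)·n/0.0592 = (+1.87 − (+1.785))·2/0.0592 = 2.8716.
So 1·log[Mn²⁺] = 2·log(1.06) − log Q = 0.0506 − (2.8716) = -2.8210; [Mn²⁺] = 10^(-2.8210) ≈ 0.0015 M.

0.0015 M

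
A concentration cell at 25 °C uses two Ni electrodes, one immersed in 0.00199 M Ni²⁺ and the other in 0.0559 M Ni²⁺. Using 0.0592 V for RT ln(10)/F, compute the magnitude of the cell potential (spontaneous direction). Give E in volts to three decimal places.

For a concentration cell E°cell = 0. The 0.0559 M side is the cathode (reduction is favoured where [Ni²⁺] is higher).
With n = 2, E = −(0.0592/2) log([Ni²⁺]ₐₙ/[Ni²⁺]꜀ₐₜ) = −(0.0592/2) log(0.00199/0.0559) = −(0.0592/2)(-1.449) = +0.043 V.

+0.043 V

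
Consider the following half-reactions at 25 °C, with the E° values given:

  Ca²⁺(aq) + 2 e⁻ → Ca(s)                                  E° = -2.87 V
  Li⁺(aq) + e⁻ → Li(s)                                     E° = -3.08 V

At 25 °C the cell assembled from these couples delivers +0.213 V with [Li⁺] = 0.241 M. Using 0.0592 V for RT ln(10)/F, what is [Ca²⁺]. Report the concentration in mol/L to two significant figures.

Ca²⁺/Ca is the cathode, Li⁺/Li the anode: E°cell = +0.21 V, n = 2.
Overall reaction: Ca²⁺(aq) + 2 Li(s) → Ca(s) + 2 Li⁺(aq); Q = [Li⁺]^2/[Ca²⁺]^1.
From E = E° − (0.0592/n) log Q: log Q = (E° − E)·n/0.0592 = (+0.21 − (+0.213))·2/0.0592 = -0.1014.
So 1·log[Ca²⁺] = 2·log(0.241) − log Q = -1.2360 − (-0.1014) = -1.1346; [Ca²⁺] = 10^(-1.1346) ≈ 0.073 M.

0.073 M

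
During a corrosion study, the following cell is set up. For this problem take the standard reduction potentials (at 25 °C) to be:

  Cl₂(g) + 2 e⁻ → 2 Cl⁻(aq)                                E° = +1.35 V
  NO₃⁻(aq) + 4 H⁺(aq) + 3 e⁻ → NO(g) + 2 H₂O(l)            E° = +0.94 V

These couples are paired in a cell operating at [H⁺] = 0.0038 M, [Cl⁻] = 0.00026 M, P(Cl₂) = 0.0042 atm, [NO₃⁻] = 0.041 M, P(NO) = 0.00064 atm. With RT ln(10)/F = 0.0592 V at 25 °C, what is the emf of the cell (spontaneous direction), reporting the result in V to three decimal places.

Cl₂/Cl⁻ is the cathode (higher E°), NO₃⁻/NO the anode: E°cell = +1.35 − (+0.94) = +0.41 V, n = 6.
Overall: 3 Cl₂(g) + 2 NO(g) + 4 H₂O(l) → 6 Cl⁻(aq) + 2 NO₃⁻(aq) + 8 H⁺(aq)
Q = [Cl⁻]^6·[NO₃⁻]^2·[H⁺]^8 / (P(Cl₂)^3·P(NO)^2); log Q = -30.128.
E = E° − (0.0592/n) log Q = +0.41 − (0.0592/6)(-30.128) = +0.707 V.

+0.707 V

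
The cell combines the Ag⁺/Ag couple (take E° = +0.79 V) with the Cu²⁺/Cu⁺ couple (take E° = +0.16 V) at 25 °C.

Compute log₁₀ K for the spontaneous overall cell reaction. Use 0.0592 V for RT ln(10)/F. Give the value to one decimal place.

Cathode: Ag⁺/Ag; anode: Cu²⁺/Cu⁺. E°cell = +0.63 V, n = 1.
log K = nE°cell / 0.0592 = (1)(+0.63) / 0.0592 = 10.6.

10.6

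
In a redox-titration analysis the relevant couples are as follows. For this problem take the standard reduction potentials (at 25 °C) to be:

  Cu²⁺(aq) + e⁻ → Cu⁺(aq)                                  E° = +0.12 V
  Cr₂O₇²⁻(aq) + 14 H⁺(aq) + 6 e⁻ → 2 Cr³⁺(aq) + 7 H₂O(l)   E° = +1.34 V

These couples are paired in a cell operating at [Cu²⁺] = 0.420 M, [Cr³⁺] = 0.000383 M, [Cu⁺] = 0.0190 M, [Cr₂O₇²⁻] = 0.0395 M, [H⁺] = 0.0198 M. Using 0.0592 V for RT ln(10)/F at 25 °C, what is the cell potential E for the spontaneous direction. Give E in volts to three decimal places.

Cr₂O₇²⁻/Cr³⁺ is the cathode (higher E°), Cu²⁺/Cu⁺ the anode: E°cell = +1.34 − (+0.12) = +1.22 V, n = 6.
Overall: Cr₂O₇²⁻(aq) + 14 H⁺(aq) + 6 Cu⁺(aq) → 2 Cr³⁺(aq) + 7 H₂O(l) + 6 Cu²⁺(aq)
Q = [Cr³⁺]^2·[Cu²⁺]^6 / ([Cr₂O₇²⁻]·[H⁺]^14·[Cu⁺]^6); log Q = 26.483.
E = E° − (0.0592/n) log Q = +1.22 − (0.0592/6)(26.483) = +0.959 V.

+0.959 V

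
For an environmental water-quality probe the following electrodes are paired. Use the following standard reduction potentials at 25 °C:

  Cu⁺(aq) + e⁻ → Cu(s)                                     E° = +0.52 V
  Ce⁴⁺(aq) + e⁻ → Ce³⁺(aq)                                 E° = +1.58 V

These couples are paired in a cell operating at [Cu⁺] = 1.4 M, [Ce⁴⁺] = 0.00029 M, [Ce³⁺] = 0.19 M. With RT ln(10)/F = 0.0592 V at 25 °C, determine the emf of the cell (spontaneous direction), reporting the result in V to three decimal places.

Ce⁴⁺/Ce³⁺ is the cathode (higher E°), Cu⁺/Cu the anode: E°cell = +1.58 − (+0.52) = +1.06 V, n = 1.
Overall: Ce⁴⁺(aq) + Cu(s) → Ce³⁺(aq) + Cu⁺(aq)
Q = [Ce³⁺]·[Cu⁺] / ([Ce⁴⁺]); log Q = 2.962.
E = E° − (0.0592/n) log Q = +1.06 − (0.0592/1)(2.962) = +0.885 V.

+0.885 V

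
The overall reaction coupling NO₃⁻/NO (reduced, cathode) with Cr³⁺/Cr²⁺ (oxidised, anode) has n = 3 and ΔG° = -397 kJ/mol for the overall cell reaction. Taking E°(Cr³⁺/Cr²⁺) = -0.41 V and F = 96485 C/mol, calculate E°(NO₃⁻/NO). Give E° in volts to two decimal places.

+0.96 V

E°cell = −ΔG°/(nF) = −(-397×10³)/((3)(96485)) = +1.372 V.
Since NO₃⁻/NO is the cathode and Cr³⁺/Cr²⁺ the anode, E°cell = E°(NO₃⁻/NO) − E°(Cr³⁺/Cr²⁺).
So E°(NO₃⁻/NO) = E°cell + E°(Cr³⁺/Cr²⁺) = +1.372 + (-0.41) = +0.96 V.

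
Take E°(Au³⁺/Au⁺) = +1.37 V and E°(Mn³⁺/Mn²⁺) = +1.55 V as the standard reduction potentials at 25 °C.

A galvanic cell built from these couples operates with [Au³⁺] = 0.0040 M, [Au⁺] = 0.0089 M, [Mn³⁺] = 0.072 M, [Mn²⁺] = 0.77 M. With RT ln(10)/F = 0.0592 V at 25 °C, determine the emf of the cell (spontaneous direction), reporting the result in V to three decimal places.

+0.129 V

Mn³⁺/Mn²⁺ is the cathode (higher E°), Au³⁺/Au⁺ the anode: E°cell = +1.55 − (+1.37) = +0.18 V, n = 2.
Overall: 2 Mn³⁺(aq) + Au⁺(aq) → 2 Mn²⁺(aq) + Au³⁺(aq)
Q = [Mn²⁺]^2·[Au³⁺] / ([Mn³⁺]^2·[Au⁺]); log Q = 1.711.
E = E° − (0.0592/n) log Q = +0.18 − (0.0592/2)(1.711) = +0.129 V.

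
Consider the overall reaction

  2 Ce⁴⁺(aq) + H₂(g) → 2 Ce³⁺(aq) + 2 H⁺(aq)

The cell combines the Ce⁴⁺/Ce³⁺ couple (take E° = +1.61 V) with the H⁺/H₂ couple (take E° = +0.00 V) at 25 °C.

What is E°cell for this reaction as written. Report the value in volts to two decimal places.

+1.61 V

The Ce⁴⁺/Ce³⁺ couple has the higher reduction potential, so it is the cathode; H⁺/H₂ is oxidised at the anode.
E°cell = E°(cathode) − E°(anode) = (+1.61) − (+0.00) = +1.61 V.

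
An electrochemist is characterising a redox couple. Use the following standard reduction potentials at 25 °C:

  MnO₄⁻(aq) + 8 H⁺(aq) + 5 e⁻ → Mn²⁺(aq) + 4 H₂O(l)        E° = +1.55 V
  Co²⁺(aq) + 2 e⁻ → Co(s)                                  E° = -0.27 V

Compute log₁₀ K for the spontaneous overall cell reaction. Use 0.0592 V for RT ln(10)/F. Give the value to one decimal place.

307.4

Cathode: MnO₄⁻/Mn²⁺; anode: Co²⁺/Co. E°cell = +1.82 V, n = 10.
log K = nE°cell / 0.0592 = (10)(+1.82) / 0.0592 = 307.4.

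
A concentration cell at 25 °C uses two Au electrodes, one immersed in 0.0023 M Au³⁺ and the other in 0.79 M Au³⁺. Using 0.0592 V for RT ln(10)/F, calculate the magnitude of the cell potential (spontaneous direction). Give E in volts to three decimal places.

For a concentration cell E°cell = 0. The 0.79 M side is the cathode (reduction is favoured where [Au³⁺] is higher).
With n = 3, E = −(0.0592/3) log([Au³⁺]ₐₙ/[Au³⁺]꜀ₐₜ) = −(0.0592/3) log(0.0023/0.79) = −(0.0592/3)(-2.536) = +0.050 V.

+0.050 V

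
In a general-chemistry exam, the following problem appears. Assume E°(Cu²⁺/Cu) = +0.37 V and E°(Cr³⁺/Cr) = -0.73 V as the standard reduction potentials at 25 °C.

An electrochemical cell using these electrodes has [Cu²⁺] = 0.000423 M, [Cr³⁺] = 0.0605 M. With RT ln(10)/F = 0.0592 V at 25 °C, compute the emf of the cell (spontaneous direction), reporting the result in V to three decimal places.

+1.024 V

Cu²⁺/Cu is the cathode (higher E°), Cr³⁺/Cr the anode: E°cell = +0.37 − (-0.73) = +1.10 V, n = 6.
Overall: 3 Cu²⁺(aq) + 2 Cr(s) → 3 Cu(s) + 2 Cr³⁺(aq)
Q = [Cr³⁺]^2 / ([Cu²⁺]^3); log Q = 7.684.
E = E° − (0.0592/n) log Q = +1.10 − (0.0592/6)(7.684) = +1.024 V.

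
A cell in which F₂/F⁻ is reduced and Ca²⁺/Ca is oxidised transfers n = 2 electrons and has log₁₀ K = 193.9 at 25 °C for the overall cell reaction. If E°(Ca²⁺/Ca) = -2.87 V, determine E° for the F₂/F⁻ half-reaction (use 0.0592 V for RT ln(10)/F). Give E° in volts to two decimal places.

+2.87 V

E°cell = (0.0592/n)·log K = (0.0592/2)(193.9) = +5.739 V.
Since F₂/F⁻ is the cathode and Ca²⁺/Ca the anode, E°cell = E°(F₂/F⁻) − E°(Ca²⁺/Ca).
So E°(F₂/F⁻) = E°cell + E°(Ca²⁺/Ca) = +5.739 + (-2.87) = +2.87 V.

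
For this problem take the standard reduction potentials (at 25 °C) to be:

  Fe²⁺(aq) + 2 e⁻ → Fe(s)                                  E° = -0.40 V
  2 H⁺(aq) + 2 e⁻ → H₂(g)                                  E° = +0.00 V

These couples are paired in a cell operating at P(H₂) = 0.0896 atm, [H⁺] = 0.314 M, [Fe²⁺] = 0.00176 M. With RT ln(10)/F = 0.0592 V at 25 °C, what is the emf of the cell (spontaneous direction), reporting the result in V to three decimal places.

+0.483 V

H⁺/H₂ is the cathode (higher E°), Fe²⁺/Fe the anode: E°cell = +0.00 − (-0.40) = +0.40 V, n = 2.
Overall: 2 H⁺(aq) + Fe(s) → H₂(g) + Fe²⁺(aq)
Q = P(H₂)·[Fe²⁺] / ([H⁺]^2); log Q = -2.796.
E = E° − (0.0592/n) log Q = +0.40 − (0.0592/2)(-2.796) = +0.483 V.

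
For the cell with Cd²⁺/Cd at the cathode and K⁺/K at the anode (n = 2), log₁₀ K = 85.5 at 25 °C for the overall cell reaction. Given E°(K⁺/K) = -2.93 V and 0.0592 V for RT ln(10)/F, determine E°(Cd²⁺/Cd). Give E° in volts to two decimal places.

E°cell = (0.0592/n)·log K = (0.0592/2)(85.5) = +2.531 V.
Since Cd²⁺/Cd is the cathode and K⁺/K the anode, E°cell = E°(Cd²⁺/Cd) − E°(K⁺/K).
So E°(Cd²⁺/Cd) = E°cell + E°(K⁺/K) = +2.531 + (-2.93) = -0.40 V.

-0.40 V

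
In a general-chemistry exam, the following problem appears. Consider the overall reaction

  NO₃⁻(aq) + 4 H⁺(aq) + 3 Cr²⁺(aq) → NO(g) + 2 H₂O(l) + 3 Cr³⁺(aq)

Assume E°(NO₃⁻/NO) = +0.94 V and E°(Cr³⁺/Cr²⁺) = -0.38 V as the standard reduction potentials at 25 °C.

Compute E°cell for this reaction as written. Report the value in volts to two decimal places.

+1.32 V

The NO₃⁻/NO couple has the higher reduction potential, so it is the cathode; Cr³⁺/Cr²⁺ is oxidised at the anode.
E°cell = E°(cathode) − E°(anode) = (+0.94) − (-0.38) = +1.32 V.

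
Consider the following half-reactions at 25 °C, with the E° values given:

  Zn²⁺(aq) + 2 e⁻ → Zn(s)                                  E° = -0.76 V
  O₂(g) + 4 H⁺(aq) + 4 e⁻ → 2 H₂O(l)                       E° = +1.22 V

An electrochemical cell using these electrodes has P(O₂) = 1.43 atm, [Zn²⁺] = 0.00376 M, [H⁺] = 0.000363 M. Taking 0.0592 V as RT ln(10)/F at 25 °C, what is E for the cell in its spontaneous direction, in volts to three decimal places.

O₂/H₂O is the cathode (higher E°), Zn²⁺/Zn the anode: E°cell = +1.22 − (-0.76) = +1.98 V, n = 4.
Overall: O₂(g) + 4 H⁺(aq) + 2 Zn(s) → 2 H₂O(l) + 2 Zn²⁺(aq)
Q = [Zn²⁺]^2 / (P(O₂)·[H⁺]^4); log Q = 8.755.
E = E° − (0.0592/n) log Q = +1.98 − (0.0592/4)(8.755) = +1.850 V.

+1.850 V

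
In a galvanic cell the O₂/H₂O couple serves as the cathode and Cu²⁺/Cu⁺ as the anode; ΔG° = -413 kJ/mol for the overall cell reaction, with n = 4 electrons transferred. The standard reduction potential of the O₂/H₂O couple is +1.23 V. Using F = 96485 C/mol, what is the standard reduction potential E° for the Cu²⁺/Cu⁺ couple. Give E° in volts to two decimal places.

E°cell = −ΔG°/(nF) = −(-413×10³)/((4)(96485)) = +1.070 V.
Since O₂/H₂O is the cathode and Cu²⁺/Cu⁺ the anode, E°cell = E°(O₂/H₂O) − E°(Cu²⁺/Cu⁺).
So E°(Cu²⁺/Cu⁺) = E°(O₂/H₂O) − E°cell = (+1.23) − (+1.070) = +0.16 V.

+0.16 V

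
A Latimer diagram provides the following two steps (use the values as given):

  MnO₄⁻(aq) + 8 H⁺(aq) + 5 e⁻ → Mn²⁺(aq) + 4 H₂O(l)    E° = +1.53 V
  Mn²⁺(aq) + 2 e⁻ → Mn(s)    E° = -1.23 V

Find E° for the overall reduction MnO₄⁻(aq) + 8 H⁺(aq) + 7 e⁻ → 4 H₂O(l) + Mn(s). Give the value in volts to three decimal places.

Since ΔG° = −nFE° is additive over sequential reductions, n₃E°₃ = n₁E°₁ + n₂E°₂.
E°₃ = (5×+1.53 + 2×-1.23) / 7 = (+5.190) / 7 = +0.741 V.

+0.741 V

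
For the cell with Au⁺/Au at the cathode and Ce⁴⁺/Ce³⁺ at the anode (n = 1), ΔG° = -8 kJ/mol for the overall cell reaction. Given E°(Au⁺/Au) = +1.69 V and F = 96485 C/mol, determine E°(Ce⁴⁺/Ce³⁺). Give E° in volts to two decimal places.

+1.61 V

E°cell = −ΔG°/(nF) = −(-8×10³)/((1)(96485)) = +0.083 V.
Since Au⁺/Au is the cathode and Ce⁴⁺/Ce³⁺ the anode, E°cell = E°(Au⁺/Au) − E°(Ce⁴⁺/Ce³⁺).
So E°(Ce⁴⁺/Ce³⁺) = E°(Au⁺/Au) − E°cell = (+1.69) − (+0.083) = +1.61 V.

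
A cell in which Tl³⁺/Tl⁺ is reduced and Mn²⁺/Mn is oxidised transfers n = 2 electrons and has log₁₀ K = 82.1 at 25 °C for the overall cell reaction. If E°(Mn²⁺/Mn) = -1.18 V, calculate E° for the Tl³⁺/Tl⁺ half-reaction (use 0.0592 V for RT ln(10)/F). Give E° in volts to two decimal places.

+1.25 V

E°cell = (0.0592/n)·log K = (0.0592/2)(82.1) = +2.430 V.
Since Tl³⁺/Tl⁺ is the cathode and Mn²⁺/Mn the anode, E°cell = E°(Tl³⁺/Tl⁺) − E°(Mn²⁺/Mn).
So E°(Tl³⁺/Tl⁺) = E°cell + E°(Mn²⁺/Mn) = +2.430 + (-1.18) = +1.25 V.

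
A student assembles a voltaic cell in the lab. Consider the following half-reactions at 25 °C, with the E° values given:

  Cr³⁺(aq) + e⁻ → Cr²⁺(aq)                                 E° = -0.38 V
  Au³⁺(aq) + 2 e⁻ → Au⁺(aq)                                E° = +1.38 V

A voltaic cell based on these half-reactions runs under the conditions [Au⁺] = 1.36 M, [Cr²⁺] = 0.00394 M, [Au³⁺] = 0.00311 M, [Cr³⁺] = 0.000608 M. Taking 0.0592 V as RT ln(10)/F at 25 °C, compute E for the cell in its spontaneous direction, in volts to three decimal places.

+1.730 V

Au³⁺/Au⁺ is the cathode (higher E°), Cr³⁺/Cr²⁺ the anode: E°cell = +1.38 − (-0.38) = +1.76 V, n = 2.
Overall: Au³⁺(aq) + 2 Cr²⁺(aq) → Au⁺(aq) + 2 Cr³⁺(aq)
Q = [Au⁺]·[Cr³⁺]^2 / ([Au³⁺]·[Cr²⁺]^2); log Q = 1.018.
E = E° − (0.0592/n) log Q = +1.76 − (0.0592/2)(1.018) = +1.730 V.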